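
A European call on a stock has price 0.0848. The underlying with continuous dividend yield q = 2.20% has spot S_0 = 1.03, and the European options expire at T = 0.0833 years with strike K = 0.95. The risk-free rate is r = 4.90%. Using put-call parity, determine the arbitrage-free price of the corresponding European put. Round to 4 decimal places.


Put-call parity: C - P = S_0 * exp(-qT) - K * exp(-rT).
S_0 * exp(-qT) = 1.0300 * 0.99816908 = 1.02811415
K * exp(-rT) = 0.9500 * 0.99592662 = 0.94613029
P = C - S*exp(-qT) + K*exp(-rT)
P = 0.0848 - 1.02811415 + 0.94613029 = 0.0028

Answer: Put price = 0.0028


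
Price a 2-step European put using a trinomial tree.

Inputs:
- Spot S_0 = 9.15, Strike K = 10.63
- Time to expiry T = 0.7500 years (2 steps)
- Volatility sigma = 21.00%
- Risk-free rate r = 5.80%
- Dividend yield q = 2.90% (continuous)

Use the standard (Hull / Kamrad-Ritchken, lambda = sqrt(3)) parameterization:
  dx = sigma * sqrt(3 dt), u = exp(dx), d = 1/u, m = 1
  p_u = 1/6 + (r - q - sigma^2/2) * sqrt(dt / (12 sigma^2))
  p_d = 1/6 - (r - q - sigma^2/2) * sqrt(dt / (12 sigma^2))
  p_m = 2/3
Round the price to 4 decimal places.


Answer: Price = V(0,0) = 1.5054

Derivation:
dt = T/N = 0.375000; dx = sigma*sqrt(3*dt) = 0.222739
u = exp(dx) = 1.249494; d = 1/u = 0.800324
p_u = 0.172517, p_m = 0.666667, p_d = 0.160816
Discount per step: exp(-r*dt) = 0.978485
Stock lattice S(k, j) with j the centered position index:
  k=0: S(0,+0) = 9.1500
  k=1: S(1,-1) = 7.3230; S(1,+0) = 9.1500; S(1,+1) = 11.4329
  k=2: S(2,-2) = 5.8607; S(2,-1) = 7.3230; S(2,+0) = 9.1500; S(2,+1) = 11.4329; S(2,+2) = 14.2853
Terminal payoffs V(N, j) = max(K - S_T, 0):
  V(2,-2) = 4.769256; V(2,-1) = 3.307035; V(2,+0) = 1.480000; V(2,+1) = 0.000000; V(2,+2) = 0.000000
Backward induction: V(k, j) = exp(-r*dt) * [p_u * V(k+1, j+1) + p_m * V(k+1, j) + p_d * V(k+1, j-1)]
  V(1,-1) = exp(-r*dt) * [p_u*1.480000 + p_m*3.307035 + p_d*4.769256] = 3.157560
  V(1,+0) = exp(-r*dt) * [p_u*0.000000 + p_m*1.480000 + p_d*3.307035] = 1.485821
  V(1,+1) = exp(-r*dt) * [p_u*0.000000 + p_m*0.000000 + p_d*1.480000] = 0.232887
  V(0,+0) = exp(-r*dt) * [p_u*0.232887 + p_m*1.485821 + p_d*3.157560] = 1.505410


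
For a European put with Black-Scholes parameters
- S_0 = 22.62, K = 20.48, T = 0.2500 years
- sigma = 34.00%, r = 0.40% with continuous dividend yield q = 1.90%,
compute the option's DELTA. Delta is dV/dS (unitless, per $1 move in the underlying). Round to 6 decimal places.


d1 = 0.6475627677; d2 = 0.4775627677
phi(d1) = 0.3234834575; exp(-qT) = 0.9952612634; exp(-rT) = 0.9990004998
N(-d1) = 0.2586338925
Delta = -exp(-qT) * N(-d1) = -0.9952612634 * 0.2586338925 = -0.257408

Answer: Delta = -0.257408


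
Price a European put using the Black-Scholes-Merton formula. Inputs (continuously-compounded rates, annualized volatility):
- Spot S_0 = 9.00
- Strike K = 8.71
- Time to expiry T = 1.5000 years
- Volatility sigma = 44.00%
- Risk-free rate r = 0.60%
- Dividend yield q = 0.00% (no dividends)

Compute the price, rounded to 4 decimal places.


Answer: Price = 1.6941

Derivation:
d1 = (ln(S/K) + (r - q + 0.5*sigma^2) * T) / (sigma * sqrt(T)) = 0.34692343
d2 = d1 - sigma * sqrt(T) = -0.19196431
exp(-rT) = 0.99104038; exp(-qT) = 1.00000000
P = K * exp(-rT) * N(-d2) - S_0 * exp(-qT) * N(-d1)
N(-d1) = 0.36432442; N(-d2) = 0.57611492
P = 8.7100 * 0.99104038 * 0.57611492 - 9.0000 * 1.00000000 * 0.36432442 = 1.6941


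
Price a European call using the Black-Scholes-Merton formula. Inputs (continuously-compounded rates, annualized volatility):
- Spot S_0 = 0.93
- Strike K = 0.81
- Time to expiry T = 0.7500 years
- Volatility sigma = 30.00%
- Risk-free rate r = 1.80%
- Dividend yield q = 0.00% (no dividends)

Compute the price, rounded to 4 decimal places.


Answer: Price = 0.1695

Derivation:
d1 = (ln(S/K) + (r - q + 0.5*sigma^2) * T) / (sigma * sqrt(T)) = 0.71360624
d2 = d1 - sigma * sqrt(T) = 0.45379861
exp(-rT) = 0.98659072; exp(-qT) = 1.00000000
C = S_0 * exp(-qT) * N(d1) - K * exp(-rT) * N(d2)
N(d1) = 0.76226465; N(d2) = 0.67501311
C = 0.9300 * 1.00000000 * 0.76226465 - 0.8100 * 0.98659072 * 0.67501311 = 0.1695


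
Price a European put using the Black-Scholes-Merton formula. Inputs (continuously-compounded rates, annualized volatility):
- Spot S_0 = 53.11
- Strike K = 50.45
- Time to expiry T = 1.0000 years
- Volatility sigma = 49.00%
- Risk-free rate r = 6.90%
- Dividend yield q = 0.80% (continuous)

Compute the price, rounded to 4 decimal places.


Answer: Price = 7.1025

Derivation:
d1 = (ln(S/K) + (r - q + 0.5*sigma^2) * T) / (sigma * sqrt(T)) = 0.47435202
d2 = d1 - sigma * sqrt(T) = -0.01564798
exp(-rT) = 0.93332668; exp(-qT) = 0.99203191
P = K * exp(-rT) * N(-d2) - S_0 * exp(-qT) * N(-d1)
N(-d1) = 0.31762445; N(-d2) = 0.50624239
P = 50.4500 * 0.93332668 * 0.50624239 - 53.1100 * 0.99203191 * 0.31762445 = 7.1025


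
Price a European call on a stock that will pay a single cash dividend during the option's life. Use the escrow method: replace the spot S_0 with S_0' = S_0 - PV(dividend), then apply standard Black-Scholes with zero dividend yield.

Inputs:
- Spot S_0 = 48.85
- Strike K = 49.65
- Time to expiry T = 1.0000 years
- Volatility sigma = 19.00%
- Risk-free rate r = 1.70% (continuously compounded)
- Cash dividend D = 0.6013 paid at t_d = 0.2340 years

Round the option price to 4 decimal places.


Answer: Price = 3.3990

Derivation:
PV(D) = D * exp(-r * t_d) = 0.6013 * 0.99602990 = 0.59891278
S_0' = S_0 - PV(D) = 48.8500 - 0.59891278 = 48.25108722
d1 = (ln(S_0'/K) + (r + sigma^2/2)*T) / (sigma*sqrt(T)) = 0.03405247
d2 = d1 - sigma*sqrt(T) = -0.15594753
exp(-rT) = 0.98314368
N(d1) = 0.51358235; N(d2) = 0.43803719
C = S_0' * N(d1) - K * exp(-rT) * N(d2) = 48.25108722 * 0.51358235 - 49.6500 * 0.98314368 * 0.43803719 = 3.3990


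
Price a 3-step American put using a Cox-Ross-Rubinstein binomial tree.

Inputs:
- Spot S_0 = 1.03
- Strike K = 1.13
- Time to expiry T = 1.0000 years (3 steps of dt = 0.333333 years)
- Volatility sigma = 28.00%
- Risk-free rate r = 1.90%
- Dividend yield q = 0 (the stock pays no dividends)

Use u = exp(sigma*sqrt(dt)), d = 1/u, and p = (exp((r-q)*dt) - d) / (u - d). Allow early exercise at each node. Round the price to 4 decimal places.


dt = T/N = 0.333333
u = exp(sigma*sqrt(dt)) = 1.175458; d = 1/u = 0.850732
p = (exp((r-q)*dt) - d) / (u - d) = 0.479239
Discount per step: exp(-r*dt) = 0.993687
Stock lattice S(k, i) with i counting down-moves:
  k=0: S(0,0) = 1.0300
  k=1: S(1,0) = 1.2107; S(1,1) = 0.8763
  k=2: S(2,0) = 1.4232; S(2,1) = 1.0300; S(2,2) = 0.7455
  k=3: S(3,0) = 1.6729; S(3,1) = 1.2107; S(3,2) = 0.8763; S(3,3) = 0.6342
Terminal payoffs V(N, i) = max(K - S_T, 0):
  V(3,0) = 0.000000; V(3,1) = 0.000000; V(3,2) = 0.253746; V(3,3) = 0.495816
Backward induction: V(k, i) = exp(-r*dt) * [p * V(k+1, i) + (1-p) * V(k+1, i+1)]; then take max(V_cont, immediate exercise) for American.
  V(2,0) = exp(-r*dt) * [p*0.000000 + (1-p)*0.000000] = 0.000000; exercise = 0.000000; V(2,0) = max -> 0.000000
  V(2,1) = exp(-r*dt) * [p*0.000000 + (1-p)*0.253746] = 0.131307; exercise = 0.100000; V(2,1) = max -> 0.131307
  V(2,2) = exp(-r*dt) * [p*0.253746 + (1-p)*0.495816] = 0.377409; exercise = 0.384543; V(2,2) = max -> 0.384543
  V(1,0) = exp(-r*dt) * [p*0.000000 + (1-p)*0.131307] = 0.067948; exercise = 0.000000; V(1,0) = max -> 0.067948
  V(1,1) = exp(-r*dt) * [p*0.131307 + (1-p)*0.384543] = 0.261521; exercise = 0.253746; V(1,1) = max -> 0.261521
  V(0,0) = exp(-r*dt) * [p*0.067948 + (1-p)*0.261521] = 0.167688; exercise = 0.100000; V(0,0) = max -> 0.167688

Answer: Price = V(0,0) = 0.1677


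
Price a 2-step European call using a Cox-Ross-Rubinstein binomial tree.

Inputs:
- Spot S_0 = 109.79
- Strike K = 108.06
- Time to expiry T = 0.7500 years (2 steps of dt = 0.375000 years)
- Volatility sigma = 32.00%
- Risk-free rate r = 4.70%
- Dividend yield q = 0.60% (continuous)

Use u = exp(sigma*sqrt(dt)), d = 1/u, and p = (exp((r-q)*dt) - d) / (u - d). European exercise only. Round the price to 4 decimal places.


Answer: Price = V(0,0) = 13.4689

Derivation:
dt = T/N = 0.375000
u = exp(sigma*sqrt(dt)) = 1.216477; d = 1/u = 0.822046
p = (exp((r-q)*dt) - d) / (u - d) = 0.490448
Discount per step: exp(-r*dt) = 0.982529
Stock lattice S(k, i) with i counting down-moves:
  k=0: S(0,0) = 109.7900
  k=1: S(1,0) = 133.5570; S(1,1) = 90.2524
  k=2: S(2,0) = 162.4691; S(2,1) = 109.7900; S(2,2) = 74.1916
Terminal payoffs V(N, i) = max(S_T - K, 0):
  V(2,0) = 54.409097; V(2,1) = 1.730000; V(2,2) = 0.000000
Backward induction: V(k, i) = exp(-r*dt) * [p * V(k+1, i) + (1-p) * V(k+1, i+1)].
  V(1,0) = exp(-r*dt) * [p*54.409097 + (1-p)*1.730000] = 27.084743
  V(1,1) = exp(-r*dt) * [p*1.730000 + (1-p)*0.000000] = 0.833651
  V(0,0) = exp(-r*dt) * [p*27.084743 + (1-p)*0.833651] = 13.468945


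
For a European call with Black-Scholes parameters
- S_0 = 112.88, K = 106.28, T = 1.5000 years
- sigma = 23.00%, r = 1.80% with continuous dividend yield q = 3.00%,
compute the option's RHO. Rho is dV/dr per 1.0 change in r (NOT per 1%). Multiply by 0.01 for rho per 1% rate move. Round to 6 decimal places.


Answer: Rho = 78.152106

Derivation:
d1 = 0.2908260948; d2 = 0.0091347744
phi(d1) = 0.3824228131; exp(-qT) = 0.9559974818; exp(-rT) = 0.9733612415
N(d2) = 0.5036441970
Rho = K*T*exp(-rT)*N(d2) = 106.2800 * 1.5000 * 0.9733612415 * 0.5036441970 = 78.152106


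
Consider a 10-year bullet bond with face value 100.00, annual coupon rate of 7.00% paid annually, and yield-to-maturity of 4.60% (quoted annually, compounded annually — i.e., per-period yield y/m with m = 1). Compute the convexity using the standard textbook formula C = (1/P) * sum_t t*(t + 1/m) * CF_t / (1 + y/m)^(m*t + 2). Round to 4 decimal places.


Coupon per period c = face * coupon_rate / m = 7.000000
Periods per year m = 1; per-period yield y/m = 0.046000
Number of cashflows N = 10
Cashflows (t years, CF_t, discount factor 1/(1+y/m)^(m*t), PV):
  t = 1.0000: CF_t = 7.000000, DF = 0.956023, PV = 6.692161
  t = 2.0000: CF_t = 7.000000, DF = 0.913980, PV = 6.397859
  t = 3.0000: CF_t = 7.000000, DF = 0.873786, PV = 6.116500
  t = 4.0000: CF_t = 7.000000, DF = 0.835359, PV = 5.847514
  t = 5.0000: CF_t = 7.000000, DF = 0.798623, PV = 5.590358
  t = 6.0000: CF_t = 7.000000, DF = 0.763501, PV = 5.344510
  t = 7.0000: CF_t = 7.000000, DF = 0.729925, PV = 5.109475
  t = 8.0000: CF_t = 7.000000, DF = 0.697825, PV = 4.884775
  t = 9.0000: CF_t = 7.000000, DF = 0.667137, PV = 4.669957
  t = 10.0000: CF_t = 107.000000, DF = 0.637798, PV = 68.244386
Price P = sum_t PV_t = 118.897496
Convexity numerator sum_t t*(t + 1/m) * CF_t / (1+y/m)^(m*t + 2):
  t = 1.0000: term = 12.233000
  t = 2.0000: term = 35.085087
  t = 3.0000: term = 67.084296
  t = 4.0000: term = 106.890210
  t = 5.0000: term = 153.284239
  t = 6.0000: term = 205.160550
  t = 7.0000: term = 261.517591
  t = 8.0000: term = 321.450193
  t = 9.0000: term = 384.142200
  t = 10.0000: term = 6861.139485
Convexity = (1/P) * sum = 8407.986849 / 118.897496 = 70.716265

Answer: Convexity = 70.7163


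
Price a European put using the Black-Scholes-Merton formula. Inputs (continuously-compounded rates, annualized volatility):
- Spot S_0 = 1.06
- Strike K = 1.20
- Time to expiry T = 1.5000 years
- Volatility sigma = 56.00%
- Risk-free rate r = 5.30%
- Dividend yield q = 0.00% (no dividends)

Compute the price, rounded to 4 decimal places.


Answer: Price = 0.3157

Derivation:
d1 = (ln(S/K) + (r - q + 0.5*sigma^2) * T) / (sigma * sqrt(T)) = 0.27796948
d2 = d1 - sigma * sqrt(T) = -0.40788764
exp(-rT) = 0.92357802; exp(-qT) = 1.00000000
P = K * exp(-rT) * N(-d2) - S_0 * exp(-qT) * N(-d1)
N(-d1) = 0.39051789; N(-d2) = 0.65832192
P = 1.2000 * 0.92357802 * 0.65832192 - 1.0600 * 1.00000000 * 0.39051789 = 0.3157


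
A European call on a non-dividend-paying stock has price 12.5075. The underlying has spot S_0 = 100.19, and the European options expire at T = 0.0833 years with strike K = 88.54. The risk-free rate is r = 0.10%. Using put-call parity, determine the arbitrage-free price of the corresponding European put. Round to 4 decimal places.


Put-call parity: C - P = S_0 * exp(-qT) - K * exp(-rT).
S_0 * exp(-qT) = 100.1900 * 1.00000000 = 100.19000000
K * exp(-rT) = 88.5400 * 0.99991670 = 88.53262493
P = C - S*exp(-qT) + K*exp(-rT)
P = 12.5075 - 100.19000000 + 88.53262493 = 0.8501

Answer: Put price = 0.8501


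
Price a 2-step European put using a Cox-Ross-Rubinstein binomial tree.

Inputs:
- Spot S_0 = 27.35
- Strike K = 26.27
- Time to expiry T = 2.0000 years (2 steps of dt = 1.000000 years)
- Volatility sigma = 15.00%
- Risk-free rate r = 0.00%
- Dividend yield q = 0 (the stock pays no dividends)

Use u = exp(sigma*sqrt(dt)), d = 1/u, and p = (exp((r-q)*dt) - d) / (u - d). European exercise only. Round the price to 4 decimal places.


Answer: Price = V(0,0) = 1.7355

Derivation:
dt = T/N = 1.000000
u = exp(sigma*sqrt(dt)) = 1.161834; d = 1/u = 0.860708
p = (exp((r-q)*dt) - d) / (u - d) = 0.462570
Discount per step: exp(-r*dt) = 1.000000
Stock lattice S(k, i) with i counting down-moves:
  k=0: S(0,0) = 27.3500
  k=1: S(1,0) = 31.7762; S(1,1) = 23.5404
  k=2: S(2,0) = 36.9186; S(2,1) = 27.3500; S(2,2) = 20.2614
Terminal payoffs V(N, i) = max(K - S_T, 0):
  V(2,0) = 0.000000; V(2,1) = 0.000000; V(2,2) = 6.008622
Backward induction: V(k, i) = exp(-r*dt) * [p * V(k+1, i) + (1-p) * V(k+1, i+1)].
  V(1,0) = exp(-r*dt) * [p*0.000000 + (1-p)*0.000000] = 0.000000
  V(1,1) = exp(-r*dt) * [p*0.000000 + (1-p)*6.008622] = 3.229213
  V(0,0) = exp(-r*dt) * [p*0.000000 + (1-p)*3.229213] = 1.735475


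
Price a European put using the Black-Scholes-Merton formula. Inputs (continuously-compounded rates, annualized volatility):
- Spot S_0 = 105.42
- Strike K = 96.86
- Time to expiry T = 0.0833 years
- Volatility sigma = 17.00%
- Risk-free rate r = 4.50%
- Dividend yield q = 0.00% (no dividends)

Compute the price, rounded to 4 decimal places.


Answer: Price = 0.0702

Derivation:
d1 = (ln(S/K) + (r - q + 0.5*sigma^2) * T) / (sigma * sqrt(T)) = 1.82692343
d2 = d1 - sigma * sqrt(T) = 1.77785847
exp(-rT) = 0.99625852; exp(-qT) = 1.00000000
P = K * exp(-rT) * N(-d2) - S_0 * exp(-qT) * N(-d1)
N(-d1) = 0.03385564; N(-d2) = 0.03771355
P = 96.8600 * 0.99625852 * 0.03771355 - 105.4200 * 1.00000000 * 0.03385564 = 0.0702


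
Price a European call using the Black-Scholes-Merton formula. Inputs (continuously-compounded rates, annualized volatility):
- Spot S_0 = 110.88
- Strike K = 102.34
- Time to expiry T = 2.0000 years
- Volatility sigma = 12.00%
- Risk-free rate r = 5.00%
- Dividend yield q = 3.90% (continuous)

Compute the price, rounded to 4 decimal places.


d1 = (ln(S/K) + (r - q + 0.5*sigma^2) * T) / (sigma * sqrt(T)) = 0.68676528
d2 = d1 - sigma * sqrt(T) = 0.51705965
exp(-rT) = 0.90483742; exp(-qT) = 0.92496443
C = S_0 * exp(-qT) * N(d1) - K * exp(-rT) * N(d2)
N(d1) = 0.75388467; N(d2) = 0.69744274
C = 110.8800 * 0.92496443 * 0.75388467 - 102.3400 * 0.90483742 * 0.69744274 = 12.7345

Answer: Price = 12.7345


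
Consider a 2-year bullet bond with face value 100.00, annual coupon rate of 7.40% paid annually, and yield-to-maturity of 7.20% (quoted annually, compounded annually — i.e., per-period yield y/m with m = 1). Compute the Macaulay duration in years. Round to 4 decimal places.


Answer: Macaulay duration = 1.9312 years

Derivation:
Coupon per period c = face * coupon_rate / m = 7.400000
Periods per year m = 1; per-period yield y/m = 0.072000
Number of cashflows N = 2
Cashflows (t years, CF_t, discount factor 1/(1+y/m)^(m*t), PV):
  t = 1.0000: CF_t = 7.400000, DF = 0.932836, PV = 6.902985
  t = 2.0000: CF_t = 107.400000, DF = 0.870183, PV = 93.457619
Price P = sum_t PV_t = 100.360604
Macaulay numerator sum_t t * PV_t:
  t * PV_t at t = 1.0000: 6.902985
  t * PV_t at t = 2.0000: 186.915237
Macaulay duration D = (sum_t t * PV_t) / P = 193.818222 / 100.360604 = 1.931218


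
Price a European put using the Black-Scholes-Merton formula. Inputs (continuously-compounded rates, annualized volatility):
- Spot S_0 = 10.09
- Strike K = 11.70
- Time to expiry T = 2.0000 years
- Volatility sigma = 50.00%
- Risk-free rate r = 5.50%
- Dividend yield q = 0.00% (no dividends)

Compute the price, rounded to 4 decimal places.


Answer: Price = 3.0418

Derivation:
d1 = (ln(S/K) + (r - q + 0.5*sigma^2) * T) / (sigma * sqrt(T)) = 0.29975104
d2 = d1 - sigma * sqrt(T) = -0.40735574
exp(-rT) = 0.89583414; exp(-qT) = 1.00000000
P = K * exp(-rT) * N(-d2) - S_0 * exp(-qT) * N(-d1)
N(-d1) = 0.38218353; N(-d2) = 0.65812664
P = 11.7000 * 0.89583414 * 0.65812664 - 10.0900 * 1.00000000 * 0.38218353 = 3.0418


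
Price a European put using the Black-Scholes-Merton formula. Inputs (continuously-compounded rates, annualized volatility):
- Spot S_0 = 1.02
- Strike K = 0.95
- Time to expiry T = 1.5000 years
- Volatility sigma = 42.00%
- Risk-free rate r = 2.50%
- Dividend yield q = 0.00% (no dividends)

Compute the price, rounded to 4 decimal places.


Answer: Price = 0.1482

Derivation:
d1 = (ln(S/K) + (r - q + 0.5*sigma^2) * T) / (sigma * sqrt(T)) = 0.46831118
d2 = d1 - sigma * sqrt(T) = -0.04608166
exp(-rT) = 0.96319442; exp(-qT) = 1.00000000
P = K * exp(-rT) * N(-d2) - S_0 * exp(-qT) * N(-d1)
N(-d1) = 0.31978104; N(-d2) = 0.51837742
P = 0.9500 * 0.96319442 * 0.51837742 - 1.0200 * 1.00000000 * 0.31978104 = 0.1482


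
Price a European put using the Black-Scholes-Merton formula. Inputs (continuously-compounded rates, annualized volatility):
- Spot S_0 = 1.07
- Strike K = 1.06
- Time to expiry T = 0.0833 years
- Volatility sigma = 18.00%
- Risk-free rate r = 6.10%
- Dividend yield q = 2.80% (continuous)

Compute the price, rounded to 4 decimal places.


Answer: Price = 0.0161

Derivation:
d1 = (ln(S/K) + (r - q + 0.5*sigma^2) * T) / (sigma * sqrt(T)) = 0.25963054
d2 = d1 - sigma * sqrt(T) = 0.20767941
exp(-rT) = 0.99493159; exp(-qT) = 0.99767032
P = K * exp(-rT) * N(-d2) - S_0 * exp(-qT) * N(-d1)
N(-d1) = 0.39757439; N(-d2) = 0.41773965
P = 1.0600 * 0.99493159 * 0.41773965 - 1.0700 * 0.99767032 * 0.39757439 = 0.0161


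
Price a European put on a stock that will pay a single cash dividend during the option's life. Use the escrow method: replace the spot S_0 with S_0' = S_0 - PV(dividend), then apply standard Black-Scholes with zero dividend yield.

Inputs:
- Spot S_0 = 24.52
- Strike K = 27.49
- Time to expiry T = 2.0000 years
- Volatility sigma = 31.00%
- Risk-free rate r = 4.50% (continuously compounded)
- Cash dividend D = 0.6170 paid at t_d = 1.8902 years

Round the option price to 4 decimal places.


PV(D) = D * exp(-r * t_d) = 0.6170 * 0.91845809 = 0.56668864
S_0' = S_0 - PV(D) = 24.5200 - 0.56668864 = 23.95331136
d1 = (ln(S_0'/K) + (r + sigma^2/2)*T) / (sigma*sqrt(T)) = 0.11036403
d2 = d1 - sigma*sqrt(T) = -0.32804218
exp(-rT) = 0.91393119
N(-d1) = 0.45606034; N(-d2) = 0.62856011
P = K * exp(-rT) * N(-d2) - S_0' * N(-d1) = 27.4900 * 0.91393119 * 0.62856011 - 23.95331136 * 0.45606034 = 4.8678

Answer: Price = 4.8678


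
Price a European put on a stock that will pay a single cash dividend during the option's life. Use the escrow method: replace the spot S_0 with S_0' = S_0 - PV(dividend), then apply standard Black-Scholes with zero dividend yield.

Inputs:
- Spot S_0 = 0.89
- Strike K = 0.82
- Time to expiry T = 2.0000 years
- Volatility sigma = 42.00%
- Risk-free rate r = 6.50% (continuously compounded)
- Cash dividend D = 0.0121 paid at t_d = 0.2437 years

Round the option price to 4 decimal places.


Answer: Price = 0.1176

Derivation:
PV(D) = D * exp(-r * t_d) = 0.0121 * 0.98428430 = 0.01190984
S_0' = S_0 - PV(D) = 0.8900 - 0.01190984 = 0.87809016
d1 = (ln(S_0'/K) + (r + sigma^2/2)*T) / (sigma*sqrt(T)) = 0.63108428
d2 = d1 - sigma*sqrt(T) = 0.03711458
exp(-rT) = 0.87809543
N(-d1) = 0.26399271; N(-d2) = 0.48519682
P = K * exp(-rT) * N(-d2) - S_0' * N(-d1) = 0.8200 * 0.87809543 * 0.48519682 - 0.87809016 * 0.26399271 = 0.1176


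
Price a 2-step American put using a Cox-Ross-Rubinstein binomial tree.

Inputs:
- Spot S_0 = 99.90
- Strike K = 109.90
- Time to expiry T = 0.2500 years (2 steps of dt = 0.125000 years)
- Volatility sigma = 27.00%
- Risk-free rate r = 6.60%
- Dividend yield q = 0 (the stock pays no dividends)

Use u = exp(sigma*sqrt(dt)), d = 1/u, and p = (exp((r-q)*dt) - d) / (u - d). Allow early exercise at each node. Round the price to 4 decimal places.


dt = T/N = 0.125000
u = exp(sigma*sqrt(dt)) = 1.100164; d = 1/u = 0.908955
p = (exp((r-q)*dt) - d) / (u - d) = 0.519478
Discount per step: exp(-r*dt) = 0.991784
Stock lattice S(k, i) with i counting down-moves:
  k=0: S(0,0) = 99.9000
  k=1: S(1,0) = 109.9064; S(1,1) = 90.8046
  k=2: S(2,0) = 120.9151; S(2,1) = 99.9000; S(2,2) = 82.5373
Terminal payoffs V(N, i) = max(K - S_T, 0):
  V(2,0) = 0.000000; V(2,1) = 10.000000; V(2,2) = 27.362655
Backward induction: V(k, i) = exp(-r*dt) * [p * V(k+1, i) + (1-p) * V(k+1, i+1)]; then take max(V_cont, immediate exercise) for American.
  V(1,0) = exp(-r*dt) * [p*0.000000 + (1-p)*10.000000] = 4.765738; exercise = 0.000000; V(1,0) = max -> 4.765738
  V(1,1) = exp(-r*dt) * [p*10.000000 + (1-p)*27.362655] = 18.192425; exercise = 19.095370; V(1,1) = max -> 19.095370
  V(0,0) = exp(-r*dt) * [p*4.765738 + (1-p)*19.095370] = 11.555709; exercise = 10.000000; V(0,0) = max -> 11.555709

Answer: Price = V(0,0) = 11.5557


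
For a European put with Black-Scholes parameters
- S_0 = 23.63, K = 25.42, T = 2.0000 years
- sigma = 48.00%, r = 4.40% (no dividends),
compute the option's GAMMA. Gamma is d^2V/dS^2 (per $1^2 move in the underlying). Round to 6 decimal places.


Answer: Gamma = 0.023298

Derivation:
d1 = 0.3614800951; d2 = -0.3173424149
phi(d1) = 0.3737110167; exp(-qT) = 1.0000000000; exp(-rT) = 0.9157608767
Gamma = exp(-qT) * phi(d1) / (S * sigma * sqrt(T)) = 1.0000000000 * 0.3737110167 / (23.6300 * 0.4800 * 1.4142135624) = 0.023298


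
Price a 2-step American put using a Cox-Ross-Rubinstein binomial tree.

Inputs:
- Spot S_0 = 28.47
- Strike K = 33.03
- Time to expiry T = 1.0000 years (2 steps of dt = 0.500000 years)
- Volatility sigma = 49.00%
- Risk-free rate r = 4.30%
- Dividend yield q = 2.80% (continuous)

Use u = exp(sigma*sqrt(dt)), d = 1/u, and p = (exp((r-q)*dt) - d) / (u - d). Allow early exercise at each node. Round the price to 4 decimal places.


Answer: Price = V(0,0) = 8.3268

Derivation:
dt = T/N = 0.500000
u = exp(sigma*sqrt(dt)) = 1.414084; d = 1/u = 0.707171
p = (exp((r-q)*dt) - d) / (u - d) = 0.424885
Discount per step: exp(-r*dt) = 0.978729
Stock lattice S(k, i) with i counting down-moves:
  k=0: S(0,0) = 28.4700
  k=1: S(1,0) = 40.2590; S(1,1) = 20.1332
  k=2: S(2,0) = 56.9296; S(2,1) = 28.4700; S(2,2) = 14.2376
Terminal payoffs V(N, i) = max(K - S_T, 0):
  V(2,0) = 0.000000; V(2,1) = 4.560000; V(2,2) = 18.792401
Backward induction: V(k, i) = exp(-r*dt) * [p * V(k+1, i) + (1-p) * V(k+1, i+1)]; then take max(V_cont, immediate exercise) for American.
  V(1,0) = exp(-r*dt) * [p*0.000000 + (1-p)*4.560000] = 2.566741; exercise = 0.000000; V(1,0) = max -> 2.566741
  V(1,1) = exp(-r*dt) * [p*4.560000 + (1-p)*18.792401] = 12.474168; exercise = 12.896833; V(1,1) = max -> 12.896833
  V(0,0) = exp(-r*dt) * [p*2.566741 + (1-p)*12.896833] = 8.326767; exercise = 4.560000; V(0,0) = max -> 8.326767


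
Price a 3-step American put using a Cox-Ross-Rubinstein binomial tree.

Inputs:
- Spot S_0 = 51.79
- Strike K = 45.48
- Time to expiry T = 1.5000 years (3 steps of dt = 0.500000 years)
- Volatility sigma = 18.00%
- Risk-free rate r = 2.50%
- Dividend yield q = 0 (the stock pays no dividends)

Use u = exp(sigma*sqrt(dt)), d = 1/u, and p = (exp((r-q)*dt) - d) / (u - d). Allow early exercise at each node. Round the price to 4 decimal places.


dt = T/N = 0.500000
u = exp(sigma*sqrt(dt)) = 1.135734; d = 1/u = 0.880488
p = (exp((r-q)*dt) - d) / (u - d) = 0.517503
Discount per step: exp(-r*dt) = 0.987578
Stock lattice S(k, i) with i counting down-moves:
  k=0: S(0,0) = 51.7900
  k=1: S(1,0) = 58.8197; S(1,1) = 45.6005
  k=2: S(2,0) = 66.8035; S(2,1) = 51.7900; S(2,2) = 40.1507
  k=3: S(3,0) = 75.8710; S(3,1) = 58.8197; S(3,2) = 45.6005; S(3,3) = 35.3522
Terminal payoffs V(N, i) = max(K - S_T, 0):
  V(3,0) = 0.000000; V(3,1) = 0.000000; V(3,2) = 0.000000; V(3,3) = 10.127843
Backward induction: V(k, i) = exp(-r*dt) * [p * V(k+1, i) + (1-p) * V(k+1, i+1)]; then take max(V_cont, immediate exercise) for American.
  V(2,0) = exp(-r*dt) * [p*0.000000 + (1-p)*0.000000] = 0.000000; exercise = 0.000000; V(2,0) = max -> 0.000000
  V(2,1) = exp(-r*dt) * [p*0.000000 + (1-p)*0.000000] = 0.000000; exercise = 0.000000; V(2,1) = max -> 0.000000
  V(2,2) = exp(-r*dt) * [p*0.000000 + (1-p)*10.127843] = 4.825953; exercise = 5.329350; V(2,2) = max -> 5.329350
  V(1,0) = exp(-r*dt) * [p*0.000000 + (1-p)*0.000000] = 0.000000; exercise = 0.000000; V(1,0) = max -> 0.000000
  V(1,1) = exp(-r*dt) * [p*0.000000 + (1-p)*5.329350] = 2.539454; exercise = 0.000000; V(1,1) = max -> 2.539454
  V(0,0) = exp(-r*dt) * [p*0.000000 + (1-p)*2.539454] = 1.210059; exercise = 0.000000; V(0,0) = max -> 1.210059

Answer: Price = V(0,0) = 1.2101


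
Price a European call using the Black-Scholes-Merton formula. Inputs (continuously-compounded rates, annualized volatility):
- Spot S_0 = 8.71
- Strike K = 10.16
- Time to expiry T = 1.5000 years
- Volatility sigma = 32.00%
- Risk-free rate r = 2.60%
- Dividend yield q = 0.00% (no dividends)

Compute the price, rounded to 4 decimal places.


d1 = (ln(S/K) + (r - q + 0.5*sigma^2) * T) / (sigma * sqrt(T)) = -0.09743522
d2 = d1 - sigma * sqrt(T) = -0.48935358
exp(-rT) = 0.96175071; exp(-qT) = 1.00000000
C = S_0 * exp(-qT) * N(d1) - K * exp(-rT) * N(d2)
N(d1) = 0.46119039; N(d2) = 0.31229570
C = 8.7100 * 1.00000000 * 0.46119039 - 10.1600 * 0.96175071 * 0.31229570 = 0.9654

Answer: Price = 0.9654


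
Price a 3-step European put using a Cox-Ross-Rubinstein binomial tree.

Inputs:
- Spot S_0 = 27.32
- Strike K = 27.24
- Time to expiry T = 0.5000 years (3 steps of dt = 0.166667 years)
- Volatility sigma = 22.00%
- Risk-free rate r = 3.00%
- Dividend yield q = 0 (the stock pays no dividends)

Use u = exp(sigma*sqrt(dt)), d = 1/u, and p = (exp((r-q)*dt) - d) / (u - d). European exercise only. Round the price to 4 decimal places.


dt = T/N = 0.166667
u = exp(sigma*sqrt(dt)) = 1.093971; d = 1/u = 0.914101
p = (exp((r-q)*dt) - d) / (u - d) = 0.505429
Discount per step: exp(-r*dt) = 0.995012
Stock lattice S(k, i) with i counting down-moves:
  k=0: S(0,0) = 27.3200
  k=1: S(1,0) = 29.8873; S(1,1) = 24.9732
  k=2: S(2,0) = 32.6959; S(2,1) = 27.3200; S(2,2) = 22.8280
  k=3: S(3,0) = 35.7683; S(3,1) = 29.8873; S(3,2) = 24.9732; S(3,3) = 20.8671
Terminal payoffs V(N, i) = max(K - S_T, 0):
  V(3,0) = 0.000000; V(3,1) = 0.000000; V(3,2) = 2.266771; V(3,3) = 6.372871
Backward induction: V(k, i) = exp(-r*dt) * [p * V(k+1, i) + (1-p) * V(k+1, i+1)].
  V(2,0) = exp(-r*dt) * [p*0.000000 + (1-p)*0.000000] = 0.000000
  V(2,1) = exp(-r*dt) * [p*0.000000 + (1-p)*2.266771] = 1.115488
  V(2,2) = exp(-r*dt) * [p*2.266771 + (1-p)*6.372871] = 4.276096
  V(1,0) = exp(-r*dt) * [p*0.000000 + (1-p)*1.115488] = 0.548937
  V(1,1) = exp(-r*dt) * [p*1.115488 + (1-p)*4.276096] = 2.665274
  V(0,0) = exp(-r*dt) * [p*0.548937 + (1-p)*2.665274] = 1.587658

Answer: Price = V(0,0) = 1.5877


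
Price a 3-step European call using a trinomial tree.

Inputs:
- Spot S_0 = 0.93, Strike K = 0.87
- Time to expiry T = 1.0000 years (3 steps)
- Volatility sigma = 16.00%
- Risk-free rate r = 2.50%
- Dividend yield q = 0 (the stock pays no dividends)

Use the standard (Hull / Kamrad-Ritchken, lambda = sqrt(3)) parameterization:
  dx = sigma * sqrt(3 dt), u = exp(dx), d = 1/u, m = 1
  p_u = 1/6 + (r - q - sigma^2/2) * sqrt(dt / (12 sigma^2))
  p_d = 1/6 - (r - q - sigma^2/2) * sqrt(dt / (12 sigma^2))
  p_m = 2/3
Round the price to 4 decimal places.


dt = T/N = 0.333333; dx = sigma*sqrt(3*dt) = 0.160000
u = exp(dx) = 1.173511; d = 1/u = 0.852144
p_u = 0.179375, p_m = 0.666667, p_d = 0.153958
Discount per step: exp(-r*dt) = 0.991701
Stock lattice S(k, j) with j the centered position index:
  k=0: S(0,+0) = 0.9300
  k=1: S(1,-1) = 0.7925; S(1,+0) = 0.9300; S(1,+1) = 1.0914
  k=2: S(2,-2) = 0.6753; S(2,-1) = 0.7925; S(2,+0) = 0.9300; S(2,+1) = 1.0914; S(2,+2) = 1.2807
  k=3: S(3,-3) = 0.5755; S(3,-2) = 0.6753; S(3,-1) = 0.7925; S(3,+0) = 0.9300; S(3,+1) = 1.0914; S(3,+2) = 1.2807; S(3,+3) = 1.5029
Terminal payoffs V(N, j) = max(S_T - K, 0):
  V(3,-3) = 0.000000; V(3,-2) = 0.000000; V(3,-1) = 0.000000; V(3,+0) = 0.060000; V(3,+1) = 0.221365; V(3,+2) = 0.410729; V(3,+3) = 0.632949
Backward induction: V(k, j) = exp(-r*dt) * [p_u * V(k+1, j+1) + p_m * V(k+1, j) + p_d * V(k+1, j-1)]
  V(2,-2) = exp(-r*dt) * [p_u*0.000000 + p_m*0.000000 + p_d*0.000000] = 0.000000
  V(2,-1) = exp(-r*dt) * [p_u*0.060000 + p_m*0.000000 + p_d*0.000000] = 0.010673
  V(2,+0) = exp(-r*dt) * [p_u*0.221365 + p_m*0.060000 + p_d*0.000000] = 0.079046
  V(2,+1) = exp(-r*dt) * [p_u*0.410729 + p_m*0.221365 + p_d*0.060000] = 0.228576
  V(2,+2) = exp(-r*dt) * [p_u*0.632949 + p_m*0.410729 + p_d*0.221365] = 0.417938
  V(1,-1) = exp(-r*dt) * [p_u*0.079046 + p_m*0.010673 + p_d*0.000000] = 0.021118
  V(1,+0) = exp(-r*dt) * [p_u*0.228576 + p_m*0.079046 + p_d*0.010673] = 0.094550
  V(1,+1) = exp(-r*dt) * [p_u*0.417938 + p_m*0.228576 + p_d*0.079046] = 0.237534
  V(0,+0) = exp(-r*dt) * [p_u*0.237534 + p_m*0.094550 + p_d*0.021118] = 0.107989

Answer: Price = V(0,0) = 0.1080


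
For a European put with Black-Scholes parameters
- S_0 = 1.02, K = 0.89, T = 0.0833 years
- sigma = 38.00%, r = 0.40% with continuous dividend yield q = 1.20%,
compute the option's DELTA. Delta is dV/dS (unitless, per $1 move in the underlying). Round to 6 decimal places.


Answer: Delta = -0.098105

Derivation:
d1 = 1.2918605684; d2 = 1.1821859588
phi(d1) = 0.1731857784; exp(-qT) = 0.9990008994; exp(-rT) = 0.9996668555
N(-d1) = 0.0982027177
Delta = -exp(-qT) * N(-d1) = -0.9990008994 * 0.0982027177 = -0.098105


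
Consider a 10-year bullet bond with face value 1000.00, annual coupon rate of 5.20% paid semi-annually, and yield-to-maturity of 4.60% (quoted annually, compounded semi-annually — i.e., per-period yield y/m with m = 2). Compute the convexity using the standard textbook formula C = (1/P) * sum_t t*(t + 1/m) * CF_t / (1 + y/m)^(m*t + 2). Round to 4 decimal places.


Answer: Convexity = 73.7371

Derivation:
Coupon per period c = face * coupon_rate / m = 26.000000
Periods per year m = 2; per-period yield y/m = 0.023000
Number of cashflows N = 20
Cashflows (t years, CF_t, discount factor 1/(1+y/m)^(m*t), PV):
  t = 0.5000: CF_t = 26.000000, DF = 0.977517, PV = 25.415445
  t = 1.0000: CF_t = 26.000000, DF = 0.955540, PV = 24.844032
  t = 1.5000: CF_t = 26.000000, DF = 0.934056, PV = 24.285466
  t = 2.0000: CF_t = 26.000000, DF = 0.913056, PV = 23.739459
  t = 2.5000: CF_t = 26.000000, DF = 0.892528, PV = 23.205727
  t = 3.0000: CF_t = 26.000000, DF = 0.872461, PV = 22.683995
  t = 3.5000: CF_t = 26.000000, DF = 0.852846, PV = 22.173993
  t = 4.0000: CF_t = 26.000000, DF = 0.833671, PV = 21.675458
  t = 4.5000: CF_t = 26.000000, DF = 0.814928, PV = 21.188131
  t = 5.0000: CF_t = 26.000000, DF = 0.796606, PV = 20.711760
  t = 5.5000: CF_t = 26.000000, DF = 0.778696, PV = 20.246100
  t = 6.0000: CF_t = 26.000000, DF = 0.761189, PV = 19.790909
  t = 6.5000: CF_t = 26.000000, DF = 0.744075, PV = 19.345952
  t = 7.0000: CF_t = 26.000000, DF = 0.727346, PV = 18.910999
  t = 7.5000: CF_t = 26.000000, DF = 0.710993, PV = 18.485825
  t = 8.0000: CF_t = 26.000000, DF = 0.695008, PV = 18.070210
  t = 8.5000: CF_t = 26.000000, DF = 0.679382, PV = 17.663940
  t = 9.0000: CF_t = 26.000000, DF = 0.664108, PV = 17.266803
  t = 9.5000: CF_t = 26.000000, DF = 0.649177, PV = 16.878596
  t = 10.0000: CF_t = 1026.000000, DF = 0.634581, PV = 651.080497
Price P = sum_t PV_t = 1047.663298
Convexity numerator sum_t t*(t + 1/m) * CF_t / (1+y/m)^(m*t + 2):
  t = 0.5000: term = 12.142733
  t = 1.0000: term = 35.609188
  t = 1.5000: term = 69.617181
  t = 2.0000: term = 113.419976
  t = 2.5000: term = 166.304950
  t = 3.0000: term = 227.592307
  t = 3.5000: term = 296.633831
  t = 4.0000: term = 372.811685
  t = 4.5000: term = 455.537250
  t = 5.0000: term = 544.249999
  t = 5.5000: term = 638.416422
  t = 6.0000: term = 737.528968
  t = 6.5000: term = 841.105047
  t = 7.0000: term = 948.686044
  t = 7.5000: term = 1059.836385
  t = 8.0000: term = 1174.142623
  t = 8.5000: term = 1291.212562
  t = 9.0000: term = 1410.674411
  t = 9.5000: term = 1532.175965
  t = 10.0000: term = 65323.992185
Convexity = (1/P) * sum = 77251.689712 / 1047.663298 = 73.737135


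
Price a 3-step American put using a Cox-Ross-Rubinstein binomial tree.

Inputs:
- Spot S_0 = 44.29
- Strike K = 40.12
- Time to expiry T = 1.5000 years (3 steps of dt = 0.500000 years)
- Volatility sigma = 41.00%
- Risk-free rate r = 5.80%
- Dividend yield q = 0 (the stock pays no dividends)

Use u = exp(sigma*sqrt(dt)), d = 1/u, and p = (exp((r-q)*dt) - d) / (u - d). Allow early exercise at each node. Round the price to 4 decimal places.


Answer: Price = V(0,0) = 5.6034

Derivation:
dt = T/N = 0.500000
u = exp(sigma*sqrt(dt)) = 1.336312; d = 1/u = 0.748328
p = (exp((r-q)*dt) - d) / (u - d) = 0.478068
Discount per step: exp(-r*dt) = 0.971416
Stock lattice S(k, i) with i counting down-moves:
  k=0: S(0,0) = 44.2900
  k=1: S(1,0) = 59.1853; S(1,1) = 33.1435
  k=2: S(2,0) = 79.0900; S(2,1) = 44.2900; S(2,2) = 24.8022
  k=3: S(3,0) = 105.6889; S(3,1) = 59.1853; S(3,2) = 33.1435; S(3,3) = 18.5602
Terminal payoffs V(N, i) = max(K - S_T, 0):
  V(3,0) = 0.000000; V(3,1) = 0.000000; V(3,2) = 6.976549; V(3,3) = 21.559836
Backward induction: V(k, i) = exp(-r*dt) * [p * V(k+1, i) + (1-p) * V(k+1, i+1)]; then take max(V_cont, immediate exercise) for American.
  V(2,0) = exp(-r*dt) * [p*0.000000 + (1-p)*0.000000] = 0.000000; exercise = 0.000000; V(2,0) = max -> 0.000000
  V(2,1) = exp(-r*dt) * [p*0.000000 + (1-p)*6.976549] = 3.537202; exercise = 0.000000; V(2,1) = max -> 3.537202
  V(2,2) = exp(-r*dt) * [p*6.976549 + (1-p)*21.559836] = 14.171053; exercise = 15.317825; V(2,2) = max -> 15.317825
  V(1,0) = exp(-r*dt) * [p*0.000000 + (1-p)*3.537202] = 1.793408; exercise = 0.000000; V(1,0) = max -> 1.793408
  V(1,1) = exp(-r*dt) * [p*3.537202 + (1-p)*15.317825] = 9.409028; exercise = 6.976549; V(1,1) = max -> 9.409028
  V(0,0) = exp(-r*dt) * [p*1.793408 + (1-p)*9.409028] = 5.603366; exercise = 0.000000; V(0,0) = max -> 5.603366


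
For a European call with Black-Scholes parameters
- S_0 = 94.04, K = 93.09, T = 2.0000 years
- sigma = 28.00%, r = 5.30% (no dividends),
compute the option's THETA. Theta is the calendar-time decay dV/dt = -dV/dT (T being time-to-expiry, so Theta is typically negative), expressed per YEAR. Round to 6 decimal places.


d1 = 0.4913216729; d2 = 0.0953418755
phi(d1) = 0.3535830000; exp(-qT) = 1.0000000000; exp(-rT) = 0.8994246481
Theta = -S*exp(-qT)*phi(d1)*sigma/(2*sqrt(T)) - r*K*exp(-rT)*N(d2) + q*S*exp(-qT)*N(d1)
N(d1) = 0.6884005233; N(d2) = 0.5379783588; sqrt(T) = 1.4142135624
Term 1 = -94.0400 * 1.0000000000 * 0.3535830000 * 0.2800 / (2 * 1.4142135624) = -3.2916756483
Term 2 = -0.0530 * 93.0900 * 0.8994246481 * 0.5379783588 = -2.3873082042
Term 3 = 0 (no dividend yield, q = 0)
Theta = -3.2916756483 + (-2.3873082042) + (0.0000000000) = -5.678984

Answer: Theta = -5.678984


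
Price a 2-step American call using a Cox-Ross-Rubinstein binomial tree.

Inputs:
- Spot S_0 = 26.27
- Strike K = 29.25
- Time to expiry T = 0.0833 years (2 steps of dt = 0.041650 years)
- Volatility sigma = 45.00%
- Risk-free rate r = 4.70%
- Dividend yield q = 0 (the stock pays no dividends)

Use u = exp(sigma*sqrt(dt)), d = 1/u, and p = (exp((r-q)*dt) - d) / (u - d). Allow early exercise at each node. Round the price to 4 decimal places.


Answer: Price = V(0,0) = 0.5489

Derivation:
dt = T/N = 0.041650
u = exp(sigma*sqrt(dt)) = 1.096187; d = 1/u = 0.912253
p = (exp((r-q)*dt) - d) / (u - d) = 0.487710
Discount per step: exp(-r*dt) = 0.998044
Stock lattice S(k, i) with i counting down-moves:
  k=0: S(0,0) = 26.2700
  k=1: S(1,0) = 28.7968; S(1,1) = 23.9649
  k=2: S(2,0) = 31.5667; S(2,1) = 26.2700; S(2,2) = 21.8621
Terminal payoffs V(N, i) = max(S_T - K, 0):
  V(2,0) = 2.316694; V(2,1) = 0.000000; V(2,2) = 0.000000
Backward induction: V(k, i) = exp(-r*dt) * [p * V(k+1, i) + (1-p) * V(k+1, i+1)]; then take max(V_cont, immediate exercise) for American.
  V(1,0) = exp(-r*dt) * [p*2.316694 + (1-p)*0.000000] = 1.127665; exercise = 0.000000; V(1,0) = max -> 1.127665
  V(1,1) = exp(-r*dt) * [p*0.000000 + (1-p)*0.000000] = 0.000000; exercise = 0.000000; V(1,1) = max -> 0.000000
  V(0,0) = exp(-r*dt) * [p*1.127665 + (1-p)*0.000000] = 0.548898; exercise = 0.000000; V(0,0) = max -> 0.548898


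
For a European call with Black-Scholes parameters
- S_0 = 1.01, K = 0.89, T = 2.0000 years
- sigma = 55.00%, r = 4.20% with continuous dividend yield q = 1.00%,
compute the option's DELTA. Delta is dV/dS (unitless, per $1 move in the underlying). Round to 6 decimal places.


Answer: Delta = 0.722304

Derivation:
d1 = 0.6338044244; d2 = -0.1440130349
phi(d1) = 0.3263474860; exp(-qT) = 0.9801986733; exp(-rT) = 0.9194312561
N(d1) = 0.7368957673
Delta = exp(-qT) * N(d1) = 0.9801986733 * 0.7368957673 = 0.722304


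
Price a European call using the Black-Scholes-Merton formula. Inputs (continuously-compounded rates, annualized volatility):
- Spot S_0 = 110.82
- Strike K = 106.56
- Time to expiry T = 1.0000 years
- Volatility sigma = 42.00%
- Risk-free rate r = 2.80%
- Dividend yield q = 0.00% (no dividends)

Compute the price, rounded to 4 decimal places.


Answer: Price = 21.6595

Derivation:
d1 = (ln(S/K) + (r - q + 0.5*sigma^2) * T) / (sigma * sqrt(T)) = 0.36999775
d2 = d1 - sigma * sqrt(T) = -0.05000225
exp(-rT) = 0.97238837; exp(-qT) = 1.00000000
C = S_0 * exp(-qT) * N(d1) - K * exp(-rT) * N(d2)
N(d1) = 0.64430792; N(d2) = 0.48006030
C = 110.8200 * 1.00000000 * 0.64430792 - 106.5600 * 0.97238837 * 0.48006030 = 21.6595


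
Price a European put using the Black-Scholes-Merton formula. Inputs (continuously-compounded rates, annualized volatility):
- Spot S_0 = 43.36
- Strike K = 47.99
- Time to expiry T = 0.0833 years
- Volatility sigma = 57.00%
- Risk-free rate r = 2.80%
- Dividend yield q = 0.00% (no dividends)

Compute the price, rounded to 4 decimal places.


d1 = (ln(S/K) + (r - q + 0.5*sigma^2) * T) / (sigma * sqrt(T)) = -0.52027122
d2 = d1 - sigma * sqrt(T) = -0.68478313
exp(-rT) = 0.99767032; exp(-qT) = 1.00000000
P = K * exp(-rT) * N(-d2) - S_0 * exp(-qT) * N(-d1)
N(-d1) = 0.69856272; N(-d2) = 0.75325961
P = 47.9900 * 0.99767032 * 0.75325961 - 43.3600 * 1.00000000 * 0.69856272 = 5.7750

Answer: Price = 5.7750


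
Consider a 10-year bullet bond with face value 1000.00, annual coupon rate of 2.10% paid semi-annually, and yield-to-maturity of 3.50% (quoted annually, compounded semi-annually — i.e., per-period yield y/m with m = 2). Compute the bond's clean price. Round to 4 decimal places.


Answer: Price = 882.7298

Derivation:
Coupon per period c = face * coupon_rate / m = 10.500000
Periods per year m = 2; per-period yield y/m = 0.017500
Number of cashflows N = 20
Cashflows (t years, CF_t, discount factor 1/(1+y/m)^(m*t), PV):
  t = 0.5000: CF_t = 10.500000, DF = 0.982801, PV = 10.319410
  t = 1.0000: CF_t = 10.500000, DF = 0.965898, PV = 10.141927
  t = 1.5000: CF_t = 10.500000, DF = 0.949285, PV = 9.967495
  t = 2.0000: CF_t = 10.500000, DF = 0.932959, PV = 9.796064
  t = 2.5000: CF_t = 10.500000, DF = 0.916913, PV = 9.627582
  t = 3.0000: CF_t = 10.500000, DF = 0.901143, PV = 9.461997
  t = 3.5000: CF_t = 10.500000, DF = 0.885644, PV = 9.299260
  t = 4.0000: CF_t = 10.500000, DF = 0.870412, PV = 9.139322
  t = 4.5000: CF_t = 10.500000, DF = 0.855441, PV = 8.982134
  t = 5.0000: CF_t = 10.500000, DF = 0.840729, PV = 8.827650
  t = 5.5000: CF_t = 10.500000, DF = 0.826269, PV = 8.675823
  t = 6.0000: CF_t = 10.500000, DF = 0.812058, PV = 8.526608
  t = 6.5000: CF_t = 10.500000, DF = 0.798091, PV = 8.379958
  t = 7.0000: CF_t = 10.500000, DF = 0.784365, PV = 8.235831
  t = 7.5000: CF_t = 10.500000, DF = 0.770875, PV = 8.094183
  t = 8.0000: CF_t = 10.500000, DF = 0.757616, PV = 7.954971
  t = 8.5000: CF_t = 10.500000, DF = 0.744586, PV = 7.818154
  t = 9.0000: CF_t = 10.500000, DF = 0.731780, PV = 7.683689
  t = 9.5000: CF_t = 10.500000, DF = 0.719194, PV = 7.551537
  t = 10.0000: CF_t = 1010.500000, DF = 0.706825, PV = 714.246235
Price P = sum_t PV_t = 882.729831
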